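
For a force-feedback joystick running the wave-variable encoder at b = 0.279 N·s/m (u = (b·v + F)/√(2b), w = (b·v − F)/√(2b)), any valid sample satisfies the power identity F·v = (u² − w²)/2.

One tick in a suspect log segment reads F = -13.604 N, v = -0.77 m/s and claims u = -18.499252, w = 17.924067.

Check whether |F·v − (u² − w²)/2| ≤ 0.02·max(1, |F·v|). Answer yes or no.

yes

F·v = (-13.604)×(-0.77) = 10.475080 W.
(u² − w²)/2 = (342.222325 − 321.272178)/2 = 10.475073 W.
|Δ| = 0.000007;  2% of max(1, |F·v|) = 0.209502.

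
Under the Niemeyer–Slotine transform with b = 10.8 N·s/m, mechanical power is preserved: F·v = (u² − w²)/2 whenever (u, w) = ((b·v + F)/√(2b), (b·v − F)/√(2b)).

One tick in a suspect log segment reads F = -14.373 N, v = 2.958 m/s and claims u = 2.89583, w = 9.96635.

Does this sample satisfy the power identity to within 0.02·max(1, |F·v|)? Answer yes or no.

no

F·v = (-14.373)×2.958 = -42.5153 W.
(u² − w²)/2 = (8.3858 − 99.3281)/2 = -45.4712 W.
|Δ| = 2.9558;  2% of max(1, |F·v|) = 0.8503.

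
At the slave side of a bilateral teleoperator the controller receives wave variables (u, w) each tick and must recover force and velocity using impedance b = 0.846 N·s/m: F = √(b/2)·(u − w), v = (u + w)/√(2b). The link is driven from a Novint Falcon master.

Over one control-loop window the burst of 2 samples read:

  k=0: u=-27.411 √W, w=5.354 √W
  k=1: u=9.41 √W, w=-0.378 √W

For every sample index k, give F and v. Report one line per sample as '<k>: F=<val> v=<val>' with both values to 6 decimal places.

k=0: u−w=-32.765000, u+w=-22.057000; √(b/2)=0.650385, √(2b)=1.300769; F=0.650385×(-32.765)=-21.309848, v=-22.057000/1.300769=-16.956892
k=1: u−w=9.788000, u+w=9.032000; √(b/2)=0.650385, √(2b)=1.300769; F=0.650385×9.788=6.365964, v=9.032000/1.300769=6.943585

0: F=-21.309848 v=-16.956892
1: F=6.365964 v=6.943585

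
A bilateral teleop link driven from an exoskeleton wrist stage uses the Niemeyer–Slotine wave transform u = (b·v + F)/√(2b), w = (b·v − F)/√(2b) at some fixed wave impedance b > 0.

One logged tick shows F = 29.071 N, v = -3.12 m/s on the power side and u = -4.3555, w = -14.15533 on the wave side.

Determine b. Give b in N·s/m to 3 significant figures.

b = 17.6 N·s/m

u + w = -18.5108;  u + w = √(2b)·v, so √(2b) = -18.5108/(-3.12) = 5.9330.
b = (√(2b))²/2 = 35.2000/2 = 17.6000.
(Check via u − w = 2F/√(2b): u − w = 9.7998, 2F/√(2b) = 9.7998.)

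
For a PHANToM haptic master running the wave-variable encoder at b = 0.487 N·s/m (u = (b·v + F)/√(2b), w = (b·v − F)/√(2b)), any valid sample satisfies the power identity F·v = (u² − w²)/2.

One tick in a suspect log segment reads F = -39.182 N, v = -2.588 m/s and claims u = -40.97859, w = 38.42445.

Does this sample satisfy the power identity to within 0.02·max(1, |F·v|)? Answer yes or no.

F·v = (-39.182)×(-2.588) = 101.40302 W.
(u² − w²)/2 = (1679.24484 − 1476.43836)/2 = 101.40324 W.
|Δ| = 0.00022;  2% of max(1, |F·v|) = 2.02806.

yes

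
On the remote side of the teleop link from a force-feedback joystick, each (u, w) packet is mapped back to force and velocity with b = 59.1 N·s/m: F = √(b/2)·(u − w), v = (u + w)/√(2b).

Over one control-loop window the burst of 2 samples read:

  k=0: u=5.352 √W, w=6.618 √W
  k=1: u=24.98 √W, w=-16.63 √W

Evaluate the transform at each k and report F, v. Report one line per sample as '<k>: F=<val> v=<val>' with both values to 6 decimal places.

k=0: u−w=-1.266000, u+w=11.970000; √(b/2)=5.435991, √(2b)=10.871982; F=5.435991×(-1.266)=-6.881965, v=11.970000/10.871982=1.100995
k=1: u−w=41.610000, u+w=8.350000; √(b/2)=5.435991, √(2b)=10.871982; F=5.435991×41.61=226.191593, v=8.350000/10.871982=0.768029

0: F=-6.881965 v=1.100995
1: F=226.191593 v=0.768029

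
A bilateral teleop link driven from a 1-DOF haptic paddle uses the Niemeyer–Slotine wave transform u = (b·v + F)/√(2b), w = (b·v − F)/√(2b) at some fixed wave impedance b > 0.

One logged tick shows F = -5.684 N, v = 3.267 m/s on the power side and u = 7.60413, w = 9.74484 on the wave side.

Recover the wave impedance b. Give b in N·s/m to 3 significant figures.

u + w = 17.3490;  u + w = √(2b)·v, so √(2b) = 17.3490/3.267 = 5.3104.
b = (√(2b))²/2 = 28.2000/2 = 14.1000.
(Check via u − w = 2F/√(2b): u − w = -2.1407, 2F/√(2b) = -2.1407.)

b = 14.1 N·s/m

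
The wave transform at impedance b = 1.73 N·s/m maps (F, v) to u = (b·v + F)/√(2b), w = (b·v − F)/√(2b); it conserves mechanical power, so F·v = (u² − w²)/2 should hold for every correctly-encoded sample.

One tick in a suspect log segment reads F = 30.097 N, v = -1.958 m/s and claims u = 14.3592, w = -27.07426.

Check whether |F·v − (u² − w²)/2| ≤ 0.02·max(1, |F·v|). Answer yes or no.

F·v = 30.097×(-1.958) = -58.92993 W.
(u² − w²)/2 = (206.18662 − 733.01555)/2 = -263.41446 W.
|Δ| = 204.48454;  2% of max(1, |F·v|) = 1.17860.

no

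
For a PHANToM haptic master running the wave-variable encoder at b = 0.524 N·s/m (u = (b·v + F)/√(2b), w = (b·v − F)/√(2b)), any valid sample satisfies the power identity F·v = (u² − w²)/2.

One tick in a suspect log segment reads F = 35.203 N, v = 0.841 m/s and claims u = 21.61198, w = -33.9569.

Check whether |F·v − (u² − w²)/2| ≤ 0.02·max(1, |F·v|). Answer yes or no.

F·v = 35.203×0.841 = 29.60572 W.
(u² − w²)/2 = (467.07768 − 1153.07106)/2 = -342.99669 W.
|Δ| = 372.60241;  2% of max(1, |F·v|) = 0.59211.

no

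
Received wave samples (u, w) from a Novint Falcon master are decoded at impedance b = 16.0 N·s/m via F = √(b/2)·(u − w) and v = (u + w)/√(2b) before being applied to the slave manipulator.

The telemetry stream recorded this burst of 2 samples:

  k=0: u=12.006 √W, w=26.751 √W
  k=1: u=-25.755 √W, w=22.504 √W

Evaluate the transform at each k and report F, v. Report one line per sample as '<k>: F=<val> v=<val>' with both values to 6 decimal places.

k=0: u−w=-14.745000, u+w=38.757000; √(b/2)=2.828427, √(2b)=5.656854; F=2.828427×(-14.745)=-41.705158, v=38.757000/5.656854=6.851334
k=1: u−w=-48.259000, u+w=-3.251000; √(b/2)=2.828427, √(2b)=5.656854; F=2.828427×(-48.259)=-136.497065, v=-3.251000/5.656854=-0.574701

0: F=-41.705158 v=6.851334
1: F=-136.497065 v=-0.574701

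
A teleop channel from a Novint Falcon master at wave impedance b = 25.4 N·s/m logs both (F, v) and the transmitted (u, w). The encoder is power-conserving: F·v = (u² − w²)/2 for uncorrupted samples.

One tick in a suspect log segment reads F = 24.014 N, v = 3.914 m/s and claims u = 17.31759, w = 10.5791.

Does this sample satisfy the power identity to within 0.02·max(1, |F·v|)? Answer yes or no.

F·v = 24.014×3.914 = 93.99080 W.
(u² − w²)/2 = (299.89892 − 111.91736)/2 = 93.99078 W.
|Δ| = 0.00001;  2% of max(1, |F·v|) = 1.87982.

yes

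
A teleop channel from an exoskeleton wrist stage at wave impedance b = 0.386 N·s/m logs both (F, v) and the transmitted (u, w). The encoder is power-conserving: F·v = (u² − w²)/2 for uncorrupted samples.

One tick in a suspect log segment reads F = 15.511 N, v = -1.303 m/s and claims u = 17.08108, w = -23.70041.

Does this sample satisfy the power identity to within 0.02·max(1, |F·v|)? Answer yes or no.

F·v = 15.511×(-1.303) = -20.2108 W.
(u² − w²)/2 = (291.7633 − 561.7094)/2 = -134.9731 W.
|Δ| = 114.7622;  2% of max(1, |F·v|) = 0.4042.

no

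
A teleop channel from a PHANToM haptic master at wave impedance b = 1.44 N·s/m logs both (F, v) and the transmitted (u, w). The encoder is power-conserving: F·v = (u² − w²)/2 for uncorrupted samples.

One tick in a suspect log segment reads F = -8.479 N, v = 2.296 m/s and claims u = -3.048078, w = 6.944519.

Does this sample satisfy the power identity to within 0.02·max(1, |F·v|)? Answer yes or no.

yes

F·v = (-8.479)×2.296 = -19.467784 W.
(u² − w²)/2 = (9.290779 − 48.226344)/2 = -19.467782 W.
|Δ| = 0.000002;  2% of max(1, |F·v|) = 0.389356.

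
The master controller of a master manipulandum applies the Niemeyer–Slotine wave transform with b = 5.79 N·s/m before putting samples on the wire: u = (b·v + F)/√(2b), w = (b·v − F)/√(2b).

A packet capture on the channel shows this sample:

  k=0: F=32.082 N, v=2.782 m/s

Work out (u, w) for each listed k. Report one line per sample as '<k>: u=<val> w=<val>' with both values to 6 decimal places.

k=0: b·v=5.79×2.782=16.107780; √(2b)=3.402940; u=(16.107780+32.082)/3.402940=14.161220, w=(16.107780−32.082)/3.402940=-4.694241

0: u=14.161220 w=-4.694241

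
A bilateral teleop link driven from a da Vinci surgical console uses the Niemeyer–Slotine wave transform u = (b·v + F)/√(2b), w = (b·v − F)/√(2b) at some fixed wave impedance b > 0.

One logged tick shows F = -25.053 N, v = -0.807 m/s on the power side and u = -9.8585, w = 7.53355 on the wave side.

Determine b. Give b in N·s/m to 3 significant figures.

b = 4.15 N·s/m

u + w = -2.3249;  u + w = √(2b)·v, so √(2b) = -2.3249/(-0.807) = 2.8810.
b = (√(2b))²/2 = 8.3000/2 = 4.1500.
(Check via u − w = 2F/√(2b): u − w = -17.3920, 2F/√(2b) = -17.3920.)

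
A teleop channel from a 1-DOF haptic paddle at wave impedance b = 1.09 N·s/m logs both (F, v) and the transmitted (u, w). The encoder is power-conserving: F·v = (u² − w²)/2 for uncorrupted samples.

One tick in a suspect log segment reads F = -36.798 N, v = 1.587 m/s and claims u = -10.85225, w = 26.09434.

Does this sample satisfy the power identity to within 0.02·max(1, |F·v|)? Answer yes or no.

no

F·v = (-36.798)×1.587 = -58.39843 W.
(u² − w²)/2 = (117.77133 − 680.91458)/2 = -281.57162 W.
|Δ| = 223.17320;  2% of max(1, |F·v|) = 1.16797.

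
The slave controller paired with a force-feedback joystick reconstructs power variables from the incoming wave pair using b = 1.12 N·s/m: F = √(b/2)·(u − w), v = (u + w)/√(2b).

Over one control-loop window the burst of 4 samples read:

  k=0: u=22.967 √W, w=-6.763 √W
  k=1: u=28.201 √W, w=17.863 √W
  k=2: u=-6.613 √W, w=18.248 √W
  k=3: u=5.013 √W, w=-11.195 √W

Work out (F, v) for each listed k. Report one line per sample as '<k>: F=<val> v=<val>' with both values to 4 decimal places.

k=0: u−w=29.7300, u+w=16.2040; √(b/2)=0.7483, √(2b)=1.4967; F=0.7483×29.73=22.2479, v=16.2040/1.4967=10.8268
k=1: u−w=10.3380, u+w=46.0640; √(b/2)=0.7483, √(2b)=1.4967; F=0.7483×10.338=7.7363, v=46.0640/1.4967=30.7778
k=2: u−w=-24.8610, u+w=11.6350; √(b/2)=0.7483, √(2b)=1.4967; F=0.7483×(-24.861)=-18.6043, v=11.6350/1.4967=7.7740
k=3: u−w=16.2080, u+w=-6.1820; √(b/2)=0.7483, √(2b)=1.4967; F=0.7483×16.208=12.1290, v=-6.1820/1.4967=-4.1305

0: F=22.2479 v=10.8268
1: F=7.7363 v=30.7778
2: F=-18.6043 v=7.7740
3: F=12.1290 v=-4.1305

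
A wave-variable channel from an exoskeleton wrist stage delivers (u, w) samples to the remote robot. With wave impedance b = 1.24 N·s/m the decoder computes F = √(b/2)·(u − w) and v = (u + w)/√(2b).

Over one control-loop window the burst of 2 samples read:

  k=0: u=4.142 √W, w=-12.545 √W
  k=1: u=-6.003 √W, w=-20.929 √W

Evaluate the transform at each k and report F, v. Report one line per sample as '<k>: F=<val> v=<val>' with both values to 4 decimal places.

k=0: u−w=16.6870, u+w=-8.4030; √(b/2)=0.7874, √(2b)=1.5748; F=0.7874×16.687=13.1394, v=-8.4030/1.5748=-5.3359
k=1: u−w=14.9260, u+w=-26.9320; √(b/2)=0.7874, √(2b)=1.5748; F=0.7874×14.926=11.7527, v=-26.9320/1.5748=-17.1018

0: F=13.1394 v=-5.3359
1: F=11.7527 v=-17.1018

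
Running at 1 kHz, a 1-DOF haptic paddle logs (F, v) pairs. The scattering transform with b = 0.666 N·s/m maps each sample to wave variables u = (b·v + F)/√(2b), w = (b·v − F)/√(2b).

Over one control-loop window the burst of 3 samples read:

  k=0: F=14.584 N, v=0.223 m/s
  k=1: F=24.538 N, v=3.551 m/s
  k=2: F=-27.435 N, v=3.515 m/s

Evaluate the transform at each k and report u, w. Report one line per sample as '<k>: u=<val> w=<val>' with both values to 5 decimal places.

k=0: b·v=0.666×0.223=0.14852; √(2b)=1.15412; u=(0.14852+14.584)/1.15412=12.76512, w=(0.14852−14.584)/1.15412=-12.50775
k=1: b·v=0.666×3.551=2.36497; √(2b)=1.15412; u=(2.36497+24.538)/1.15412=23.31031, w=(2.36497−24.538)/1.15412=-19.21202
k=2: b·v=0.666×3.515=2.34099; √(2b)=1.15412; u=(2.34099+(-27.435))/1.15412=-21.74292, w=(2.34099−(-27.435))/1.15412=25.79967

0: u=12.76512 w=-12.50775
1: u=23.31031 w=-19.21202
2: u=-21.74292 w=25.79967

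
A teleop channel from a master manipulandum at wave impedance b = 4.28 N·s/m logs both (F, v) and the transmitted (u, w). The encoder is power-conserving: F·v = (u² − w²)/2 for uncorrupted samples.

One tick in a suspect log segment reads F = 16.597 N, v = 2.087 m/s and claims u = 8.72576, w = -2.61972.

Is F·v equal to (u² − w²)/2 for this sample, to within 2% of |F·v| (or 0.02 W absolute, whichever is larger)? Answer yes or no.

yes

F·v = 16.597×2.087 = 34.6379 W.
(u² − w²)/2 = (76.1389 − 6.8629)/2 = 34.6380 W.
|Δ| = 0.0000;  2% of max(1, |F·v|) = 0.6928.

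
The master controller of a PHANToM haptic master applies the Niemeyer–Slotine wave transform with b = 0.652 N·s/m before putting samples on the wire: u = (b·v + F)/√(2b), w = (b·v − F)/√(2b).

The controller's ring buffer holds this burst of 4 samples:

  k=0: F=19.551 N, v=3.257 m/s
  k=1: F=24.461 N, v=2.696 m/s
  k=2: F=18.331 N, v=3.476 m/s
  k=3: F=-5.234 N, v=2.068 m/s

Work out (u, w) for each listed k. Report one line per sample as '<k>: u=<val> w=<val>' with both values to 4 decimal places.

k=0: b·v=0.652×3.257=2.1236; √(2b)=1.1419; u=(2.1236+19.551)/1.1419=18.9807, w=(2.1236−19.551)/1.1419=-15.2614
k=1: b·v=0.652×2.696=1.7578; √(2b)=1.1419; u=(1.7578+24.461)/1.1419=22.9601, w=(1.7578−24.461)/1.1419=-19.8815
k=2: b·v=0.652×3.476=2.2664; √(2b)=1.1419; u=(2.2664+18.331)/1.1419=18.0373, w=(2.2664−18.331)/1.1419=-14.0680
k=3: b·v=0.652×2.068=1.3483; √(2b)=1.1419; u=(1.3483+(-5.234))/1.1419=-3.4027, w=(1.3483−(-5.234))/1.1419=5.7642

0: u=18.9807 w=-15.2614
1: u=22.9601 w=-19.8815
2: u=18.0373 w=-14.0680
3: u=-3.4027 w=5.7642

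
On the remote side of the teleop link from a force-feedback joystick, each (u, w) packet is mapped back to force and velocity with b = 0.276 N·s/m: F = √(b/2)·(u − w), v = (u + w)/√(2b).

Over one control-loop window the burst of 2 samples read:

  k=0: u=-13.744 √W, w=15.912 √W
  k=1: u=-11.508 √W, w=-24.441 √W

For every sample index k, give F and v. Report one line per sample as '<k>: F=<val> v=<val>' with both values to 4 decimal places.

0: F=-11.0167 v=2.9180
1: F=4.8044 v=-48.3857

k=0: u−w=-29.6560, u+w=2.1680; √(b/2)=0.3715, √(2b)=0.7430; F=0.3715×(-29.656)=-11.0167, v=2.1680/0.7430=2.9180
k=1: u−w=12.9330, u+w=-35.9490; √(b/2)=0.3715, √(2b)=0.7430; F=0.3715×12.933=4.8044, v=-35.9490/0.7430=-48.3857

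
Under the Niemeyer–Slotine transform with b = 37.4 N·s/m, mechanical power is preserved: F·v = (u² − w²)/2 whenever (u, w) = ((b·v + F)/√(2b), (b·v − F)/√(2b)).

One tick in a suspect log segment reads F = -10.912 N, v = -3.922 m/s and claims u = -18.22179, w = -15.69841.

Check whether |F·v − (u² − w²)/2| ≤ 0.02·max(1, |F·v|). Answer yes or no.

F·v = (-10.912)×(-3.922) = 42.7969 W.
(u² − w²)/2 = (332.0336 − 246.4401)/2 = 42.7968 W.
|Δ| = 0.0001;  2% of max(1, |F·v|) = 0.8559.

yes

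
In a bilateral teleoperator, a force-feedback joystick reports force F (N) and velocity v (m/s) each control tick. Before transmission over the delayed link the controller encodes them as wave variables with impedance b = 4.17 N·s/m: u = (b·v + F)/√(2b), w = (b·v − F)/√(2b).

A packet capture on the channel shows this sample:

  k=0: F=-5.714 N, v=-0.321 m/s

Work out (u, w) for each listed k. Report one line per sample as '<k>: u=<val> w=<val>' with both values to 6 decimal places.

k=0: b·v=4.17×(-0.321)=-1.338570; √(2b)=2.887906; u=(-1.338570+(-5.714))/2.887906=-2.442105, w=(-1.338570−(-5.714))/2.887906=1.515087

0: u=-2.442105 w=1.515087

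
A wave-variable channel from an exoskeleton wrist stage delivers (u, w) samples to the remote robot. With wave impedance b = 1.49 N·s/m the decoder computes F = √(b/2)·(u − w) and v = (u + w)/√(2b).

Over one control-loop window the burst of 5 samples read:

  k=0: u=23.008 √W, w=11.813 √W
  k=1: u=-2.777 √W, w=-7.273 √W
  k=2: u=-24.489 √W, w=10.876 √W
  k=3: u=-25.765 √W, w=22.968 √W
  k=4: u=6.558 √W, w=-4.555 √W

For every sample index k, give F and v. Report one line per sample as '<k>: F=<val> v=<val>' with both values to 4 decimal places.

k=0: u−w=11.1950, u+w=34.8210; √(b/2)=0.8631, √(2b)=1.7263; F=0.8631×11.195=9.6628, v=34.8210/1.7263=20.1713
k=1: u−w=4.4960, u+w=-10.0500; √(b/2)=0.8631, √(2b)=1.7263; F=0.8631×4.496=3.8806, v=-10.0500/1.7263=-5.8218
k=2: u−w=-35.3650, u+w=-13.6130; √(b/2)=0.8631, √(2b)=1.7263; F=0.8631×(-35.365)=-30.5247, v=-13.6130/1.7263=-7.8858
k=3: u−w=-48.7330, u+w=-2.7970; √(b/2)=0.8631, √(2b)=1.7263; F=0.8631×(-48.733)=-42.0631, v=-2.7970/1.7263=-1.6203
k=4: u−w=11.1130, u+w=2.0030; √(b/2)=0.8631, √(2b)=1.7263; F=0.8631×11.113=9.5920, v=2.0030/1.7263=1.1603

0: F=9.6628 v=20.1713
1: F=3.8806 v=-5.8218
2: F=-30.5247 v=-7.8858
3: F=-42.0631 v=-1.6203
4: F=9.5920 v=1.1603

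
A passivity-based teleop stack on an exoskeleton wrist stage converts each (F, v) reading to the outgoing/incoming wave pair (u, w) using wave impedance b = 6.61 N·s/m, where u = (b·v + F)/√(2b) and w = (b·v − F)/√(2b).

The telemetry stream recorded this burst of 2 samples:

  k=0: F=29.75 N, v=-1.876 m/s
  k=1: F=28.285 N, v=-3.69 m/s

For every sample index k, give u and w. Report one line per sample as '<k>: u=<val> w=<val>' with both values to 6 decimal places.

0: u=4.771718 w=-11.592726
1: u=1.071005 w=-14.487593

k=0: b·v=6.61×(-1.876)=-12.400360; √(2b)=3.635932; u=(-12.400360+29.75)/3.635932=4.771718, w=(-12.400360−29.75)/3.635932=-11.592726
k=1: b·v=6.61×(-3.69)=-24.390900; √(2b)=3.635932; u=(-24.390900+28.285)/3.635932=1.071005, w=(-24.390900−28.285)/3.635932=-14.487593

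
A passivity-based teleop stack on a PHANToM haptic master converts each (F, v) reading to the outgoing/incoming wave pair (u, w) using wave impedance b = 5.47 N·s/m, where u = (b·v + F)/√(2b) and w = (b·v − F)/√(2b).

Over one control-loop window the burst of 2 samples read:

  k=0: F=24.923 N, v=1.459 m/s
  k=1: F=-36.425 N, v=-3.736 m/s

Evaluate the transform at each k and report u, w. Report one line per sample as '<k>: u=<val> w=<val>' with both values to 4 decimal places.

0: u=9.9480 w=-5.1223
1: u=-17.1912 w=4.8341

k=0: b·v=5.47×1.459=7.9807; √(2b)=3.3076; u=(7.9807+24.923)/3.3076=9.9480, w=(7.9807−24.923)/3.3076=-5.1223
k=1: b·v=5.47×(-3.736)=-20.4359; √(2b)=3.3076; u=(-20.4359+(-36.425))/3.3076=-17.1912, w=(-20.4359−(-36.425))/3.3076=4.8341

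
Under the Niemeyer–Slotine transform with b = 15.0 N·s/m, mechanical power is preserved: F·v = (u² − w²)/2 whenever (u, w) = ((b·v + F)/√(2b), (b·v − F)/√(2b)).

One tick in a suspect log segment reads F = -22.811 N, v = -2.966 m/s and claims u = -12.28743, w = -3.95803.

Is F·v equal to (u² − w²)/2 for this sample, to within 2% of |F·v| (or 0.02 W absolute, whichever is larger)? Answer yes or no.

yes

F·v = (-22.811)×(-2.966) = 67.65743 W.
(u² − w²)/2 = (150.98094 − 15.66600)/2 = 67.65747 W.
|Δ| = 0.00004;  2% of max(1, |F·v|) = 1.35315.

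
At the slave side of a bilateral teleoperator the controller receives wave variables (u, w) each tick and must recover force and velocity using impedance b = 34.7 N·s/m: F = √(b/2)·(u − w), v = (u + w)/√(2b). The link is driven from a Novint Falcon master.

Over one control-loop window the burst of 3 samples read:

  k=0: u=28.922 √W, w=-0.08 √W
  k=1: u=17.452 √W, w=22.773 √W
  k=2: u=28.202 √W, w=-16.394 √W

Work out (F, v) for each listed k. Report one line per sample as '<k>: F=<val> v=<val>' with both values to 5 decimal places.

k=0: u−w=29.00200, u+w=28.84200; √(b/2)=4.16533, √(2b)=8.33067; F=4.16533×29.002=120.80299, v=28.84200/8.33067=3.46215
k=1: u−w=-5.32100, u+w=40.22500; √(b/2)=4.16533, √(2b)=8.33067; F=4.16533×(-5.321)=-22.16374, v=40.22500/8.33067=4.82855
k=2: u−w=44.59600, u+w=11.80800; √(b/2)=4.16533, √(2b)=8.33067; F=4.16533×44.596=185.75720, v=11.80800/8.33067=1.41741

0: F=120.80299 v=3.46215
1: F=-22.16374 v=4.82855
2: F=185.75720 v=1.41741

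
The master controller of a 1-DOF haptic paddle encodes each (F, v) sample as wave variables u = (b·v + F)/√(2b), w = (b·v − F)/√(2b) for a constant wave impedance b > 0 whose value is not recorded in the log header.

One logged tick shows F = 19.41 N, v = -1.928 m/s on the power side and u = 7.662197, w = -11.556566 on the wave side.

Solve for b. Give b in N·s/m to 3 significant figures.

b = 2.04 N·s/m

u + w = -3.894369;  u + w = √(2b)·v, so √(2b) = -3.894369/(-1.928) = 2.019901.
b = (√(2b))²/2 = 4.080000/2 = 2.040000.
(Check via u − w = 2F/√(2b): u − w = 19.218763, 2F/√(2b) = 19.218764.)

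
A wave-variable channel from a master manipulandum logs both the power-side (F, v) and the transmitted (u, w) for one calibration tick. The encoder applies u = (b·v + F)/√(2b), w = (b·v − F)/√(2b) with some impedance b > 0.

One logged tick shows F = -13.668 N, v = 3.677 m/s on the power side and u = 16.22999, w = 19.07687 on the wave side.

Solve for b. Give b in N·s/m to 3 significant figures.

b = 46.1 N·s/m

u + w = 35.30686;  u + w = √(2b)·v, so √(2b) = 35.30686/3.677 = 9.60208.
b = (√(2b))²/2 = 92.20000/2 = 46.10000.
(Check via u − w = 2F/√(2b): u − w = -2.84688, 2F/√(2b) = -2.84688.)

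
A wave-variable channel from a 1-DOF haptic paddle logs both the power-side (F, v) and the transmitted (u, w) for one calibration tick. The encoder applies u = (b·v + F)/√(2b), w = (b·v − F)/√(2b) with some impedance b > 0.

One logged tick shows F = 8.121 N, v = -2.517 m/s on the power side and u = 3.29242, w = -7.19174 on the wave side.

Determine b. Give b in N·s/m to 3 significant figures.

u + w = -3.89932;  u + w = √(2b)·v, so √(2b) = -3.89932/(-2.517) = 1.54919.
b = (√(2b))²/2 = 2.40000/2 = 1.20000.
(Check via u − w = 2F/√(2b): u − w = 10.48416, 2F/√(2b) = 10.48416.)

b = 1.2 N·s/m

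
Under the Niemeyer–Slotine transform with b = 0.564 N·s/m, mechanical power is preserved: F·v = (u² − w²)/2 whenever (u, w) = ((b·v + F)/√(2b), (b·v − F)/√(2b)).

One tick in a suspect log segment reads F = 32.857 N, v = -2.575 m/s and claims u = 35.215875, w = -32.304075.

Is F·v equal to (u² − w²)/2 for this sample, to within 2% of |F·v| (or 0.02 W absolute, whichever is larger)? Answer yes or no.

no

F·v = 32.857×(-2.575) = -84.606775 W.
(u² − w²)/2 = (1240.157852 − 1043.553262)/2 = 98.302295 W.
|Δ| = 182.909070;  2% of max(1, |F·v|) = 1.692136.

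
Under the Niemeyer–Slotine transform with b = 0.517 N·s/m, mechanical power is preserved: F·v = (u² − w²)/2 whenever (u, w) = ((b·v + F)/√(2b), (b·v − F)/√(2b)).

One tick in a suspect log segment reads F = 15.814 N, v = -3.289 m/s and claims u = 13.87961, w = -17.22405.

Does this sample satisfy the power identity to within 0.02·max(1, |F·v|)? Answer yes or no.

yes

F·v = 15.814×(-3.289) = -52.0122 W.
(u² − w²)/2 = (192.6436 − 296.6679)/2 = -52.0122 W.
|Δ| = 0.0001;  2% of max(1, |F·v|) = 1.0402.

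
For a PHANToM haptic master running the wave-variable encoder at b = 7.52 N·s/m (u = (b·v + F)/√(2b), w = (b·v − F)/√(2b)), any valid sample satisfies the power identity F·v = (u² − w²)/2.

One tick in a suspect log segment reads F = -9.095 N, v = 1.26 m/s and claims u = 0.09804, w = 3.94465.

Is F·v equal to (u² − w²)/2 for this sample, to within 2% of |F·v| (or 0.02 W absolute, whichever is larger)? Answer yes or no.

F·v = (-9.095)×1.26 = -11.4597 W.
(u² − w²)/2 = (0.0096 − 15.5603)/2 = -7.7753 W.
|Δ| = 3.6844;  2% of max(1, |F·v|) = 0.2292.

no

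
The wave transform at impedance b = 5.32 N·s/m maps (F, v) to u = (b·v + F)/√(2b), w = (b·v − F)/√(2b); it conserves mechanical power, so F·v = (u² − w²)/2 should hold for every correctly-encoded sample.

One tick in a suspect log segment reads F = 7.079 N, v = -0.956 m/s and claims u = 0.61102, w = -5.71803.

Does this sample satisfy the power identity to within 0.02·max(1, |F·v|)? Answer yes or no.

F·v = 7.079×(-0.956) = -6.76752 W.
(u² − w²)/2 = (0.37335 − 32.69587)/2 = -16.16126 W.
|Δ| = 9.39374;  2% of max(1, |F·v|) = 0.13535.

no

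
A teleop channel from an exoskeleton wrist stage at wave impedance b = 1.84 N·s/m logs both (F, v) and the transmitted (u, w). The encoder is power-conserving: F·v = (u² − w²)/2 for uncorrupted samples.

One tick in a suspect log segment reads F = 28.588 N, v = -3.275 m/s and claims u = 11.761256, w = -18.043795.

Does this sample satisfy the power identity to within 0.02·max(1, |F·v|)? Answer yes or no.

yes

F·v = 28.588×(-3.275) = -93.625700 W.
(u² − w²)/2 = (138.327143 − 325.578538)/2 = -93.625698 W.
|Δ| = 0.000002;  2% of max(1, |F·v|) = 1.872514.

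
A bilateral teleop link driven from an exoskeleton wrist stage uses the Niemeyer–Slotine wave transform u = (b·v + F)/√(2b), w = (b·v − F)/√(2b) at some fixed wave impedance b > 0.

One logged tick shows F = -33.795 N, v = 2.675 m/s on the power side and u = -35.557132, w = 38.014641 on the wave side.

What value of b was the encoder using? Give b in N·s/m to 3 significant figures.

u + w = 2.457509;  u + w = √(2b)·v, so √(2b) = 2.457509/2.675 = 0.918695.
b = (√(2b))²/2 = 0.844000/2 = 0.422000.
(Check via u − w = 2F/√(2b): u − w = -73.571773, 2F/√(2b) = -73.571755.)

b = 0.422 N·s/m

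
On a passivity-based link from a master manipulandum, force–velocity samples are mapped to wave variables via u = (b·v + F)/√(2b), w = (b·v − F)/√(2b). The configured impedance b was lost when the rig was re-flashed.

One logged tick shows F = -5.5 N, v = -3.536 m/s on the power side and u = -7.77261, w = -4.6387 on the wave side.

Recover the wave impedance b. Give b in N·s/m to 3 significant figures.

b = 6.16 N·s/m

u + w = -12.41131;  u + w = √(2b)·v, so √(2b) = -12.41131/(-3.536) = 3.50999.
b = (√(2b))²/2 = 12.32000/2 = 6.16000.
(Check via u − w = 2F/√(2b): u − w = -3.13391, 2F/√(2b) = -3.13392.)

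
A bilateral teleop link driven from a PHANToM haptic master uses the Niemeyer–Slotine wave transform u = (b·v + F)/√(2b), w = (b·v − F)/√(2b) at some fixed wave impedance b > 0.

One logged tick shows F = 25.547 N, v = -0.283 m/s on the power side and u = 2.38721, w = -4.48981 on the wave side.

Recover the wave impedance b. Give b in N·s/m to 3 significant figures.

b = 27.6 N·s/m

u + w = -2.10260;  u + w = √(2b)·v, so √(2b) = -2.10260/(-0.283) = 7.42968.
b = (√(2b))²/2 = 55.20017/2 = 27.60009.
(Check via u − w = 2F/√(2b): u − w = 6.87702, 2F/√(2b) = 6.87701.)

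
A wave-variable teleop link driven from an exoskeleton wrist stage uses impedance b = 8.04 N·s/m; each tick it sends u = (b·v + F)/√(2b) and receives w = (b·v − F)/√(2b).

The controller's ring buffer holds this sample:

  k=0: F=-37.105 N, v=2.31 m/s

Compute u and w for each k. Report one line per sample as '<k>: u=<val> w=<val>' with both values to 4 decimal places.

k=0: b·v=8.04×2.31=18.5724; √(2b)=4.0100; u=(18.5724+(-37.105))/4.0100=-4.6216, w=(18.5724−(-37.105))/4.0100=13.8847

0: u=-4.6216 w=13.8847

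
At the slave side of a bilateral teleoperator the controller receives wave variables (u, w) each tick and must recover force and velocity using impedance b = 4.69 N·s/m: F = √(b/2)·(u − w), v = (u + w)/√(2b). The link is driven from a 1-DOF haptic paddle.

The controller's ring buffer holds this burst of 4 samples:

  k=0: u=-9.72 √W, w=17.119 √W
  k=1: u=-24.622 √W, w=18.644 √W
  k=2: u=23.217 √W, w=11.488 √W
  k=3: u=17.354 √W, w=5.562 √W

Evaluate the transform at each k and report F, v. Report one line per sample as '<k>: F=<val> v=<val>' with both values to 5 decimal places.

k=0: u−w=-26.83900, u+w=7.39900; √(b/2)=1.53134, √(2b)=3.06268; F=1.53134×(-26.839)=-41.09962, v=7.39900/3.06268=2.41586
k=1: u−w=-43.26600, u+w=-5.97800; √(b/2)=1.53134, √(2b)=3.06268; F=1.53134×(-43.266)=-66.25493, v=-5.97800/3.06268=-1.95189
k=2: u−w=11.72900, u+w=34.70500; √(b/2)=1.53134, √(2b)=3.06268; F=1.53134×11.729=17.96108, v=34.70500/3.06268=11.33158
k=3: u−w=11.79200, u+w=22.91600; √(b/2)=1.53134, √(2b)=3.06268; F=1.53134×11.792=18.05755, v=22.91600/3.06268=7.48234

0: F=-41.09962 v=2.41586
1: F=-66.25493 v=-1.95189
2: F=17.96108 v=11.33158
3: F=18.05755 v=7.48234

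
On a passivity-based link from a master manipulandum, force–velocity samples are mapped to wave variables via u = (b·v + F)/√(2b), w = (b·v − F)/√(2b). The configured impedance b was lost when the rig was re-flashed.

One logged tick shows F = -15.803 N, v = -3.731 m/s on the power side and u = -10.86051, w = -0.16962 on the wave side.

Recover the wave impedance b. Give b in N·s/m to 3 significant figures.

b = 4.37 N·s/m

u + w = -11.03013;  u + w = √(2b)·v, so √(2b) = -11.03013/(-3.731) = 2.95635.
b = (√(2b))²/2 = 8.73999/2 = 4.36999.
(Check via u − w = 2F/√(2b): u − w = -10.69089, 2F/√(2b) = -10.69090.)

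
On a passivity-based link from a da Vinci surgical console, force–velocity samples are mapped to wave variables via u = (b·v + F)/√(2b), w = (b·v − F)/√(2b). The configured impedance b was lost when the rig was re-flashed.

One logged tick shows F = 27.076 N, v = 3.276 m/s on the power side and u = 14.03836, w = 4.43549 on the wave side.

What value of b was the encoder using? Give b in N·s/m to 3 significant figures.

b = 15.9 N·s/m

u + w = 18.47385;  u + w = √(2b)·v, so √(2b) = 18.47385/3.276 = 5.63915.
b = (√(2b))²/2 = 31.79999/2 = 15.90000.
(Check via u − w = 2F/√(2b): u − w = 9.60287, 2F/√(2b) = 9.60287.)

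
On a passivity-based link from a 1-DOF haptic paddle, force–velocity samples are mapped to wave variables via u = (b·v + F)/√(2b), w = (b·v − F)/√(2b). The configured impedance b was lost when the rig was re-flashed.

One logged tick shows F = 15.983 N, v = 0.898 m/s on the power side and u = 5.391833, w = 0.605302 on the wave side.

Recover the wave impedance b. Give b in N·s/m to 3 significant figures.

u + w = 5.997135;  u + w = √(2b)·v, so √(2b) = 5.997135/0.898 = 6.678324.
b = (√(2b))²/2 = 44.600012/2 = 22.300006.
(Check via u − w = 2F/√(2b): u − w = 4.786531, 2F/√(2b) = 4.786530.)

b = 22.3 N·s/m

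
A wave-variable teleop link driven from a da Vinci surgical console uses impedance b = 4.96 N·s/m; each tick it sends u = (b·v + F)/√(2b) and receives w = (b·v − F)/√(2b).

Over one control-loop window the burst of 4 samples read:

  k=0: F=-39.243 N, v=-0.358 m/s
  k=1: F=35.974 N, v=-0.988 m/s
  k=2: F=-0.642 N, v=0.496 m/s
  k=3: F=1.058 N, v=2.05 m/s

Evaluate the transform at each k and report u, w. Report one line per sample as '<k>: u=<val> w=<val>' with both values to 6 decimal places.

k=0: b·v=4.96×(-0.358)=-1.775680; √(2b)=3.149603; u=(-1.775680+(-39.243))/3.149603=-13.023444, w=(-1.775680−(-39.243))/3.149603=11.895886
k=1: b·v=4.96×(-0.988)=-4.900480; √(2b)=3.149603; u=(-4.900480+35.974)/3.149603=9.865852, w=(-4.900480−35.974)/3.149603=-12.977660
k=2: b·v=4.96×0.496=2.460160; √(2b)=3.149603; u=(2.460160+(-0.642))/3.149603=0.577266, w=(2.460160−(-0.642))/3.149603=0.984937
k=3: b·v=4.96×2.05=10.168000; √(2b)=3.149603; u=(10.168000+1.058)/3.149603=3.564259, w=(10.168000−1.058)/3.149603=2.892428

0: u=-13.023444 w=11.895886
1: u=9.865852 w=-12.977660
2: u=0.577266 w=0.984937
3: u=3.564259 w=2.892428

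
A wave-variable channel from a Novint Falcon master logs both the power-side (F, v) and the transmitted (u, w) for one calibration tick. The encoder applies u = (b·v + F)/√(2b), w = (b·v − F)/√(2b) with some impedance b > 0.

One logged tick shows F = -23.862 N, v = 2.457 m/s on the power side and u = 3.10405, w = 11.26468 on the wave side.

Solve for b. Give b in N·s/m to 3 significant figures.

b = 17.1 N·s/m

u + w = 14.36873;  u + w = √(2b)·v, so √(2b) = 14.36873/2.457 = 5.84808.
b = (√(2b))²/2 = 34.20003/2 = 17.10001.
(Check via u − w = 2F/√(2b): u − w = -8.16063, 2F/√(2b) = -8.16063.)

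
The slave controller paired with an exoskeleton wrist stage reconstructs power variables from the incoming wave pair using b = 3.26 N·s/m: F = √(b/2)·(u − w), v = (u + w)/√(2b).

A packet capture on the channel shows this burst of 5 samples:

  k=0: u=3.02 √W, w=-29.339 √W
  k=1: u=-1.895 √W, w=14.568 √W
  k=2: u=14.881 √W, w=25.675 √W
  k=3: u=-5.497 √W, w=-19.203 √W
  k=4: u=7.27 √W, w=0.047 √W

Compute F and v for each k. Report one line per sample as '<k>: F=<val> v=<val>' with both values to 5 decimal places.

0: F=41.31321 v=-10.30732
1: F=-21.01855 v=4.96313
2: F=-13.78086 v=15.88296
3: F=17.49865 v=-9.67327
4: F=9.22171 v=2.86556

k=0: u−w=32.35900, u+w=-26.31900; √(b/2)=1.27671, √(2b)=2.55343; F=1.27671×32.359=41.31321, v=-26.31900/2.55343=-10.30732
k=1: u−w=-16.46300, u+w=12.67300; √(b/2)=1.27671, √(2b)=2.55343; F=1.27671×(-16.463)=-21.01855, v=12.67300/2.55343=4.96313
k=2: u−w=-10.79400, u+w=40.55600; √(b/2)=1.27671, √(2b)=2.55343; F=1.27671×(-10.794)=-13.78086, v=40.55600/2.55343=15.88296
k=3: u−w=13.70600, u+w=-24.70000; √(b/2)=1.27671, √(2b)=2.55343; F=1.27671×13.706=17.49865, v=-24.70000/2.55343=-9.67327
k=4: u−w=7.22300, u+w=7.31700; √(b/2)=1.27671, √(2b)=2.55343; F=1.27671×7.223=9.22171, v=7.31700/2.55343=2.86556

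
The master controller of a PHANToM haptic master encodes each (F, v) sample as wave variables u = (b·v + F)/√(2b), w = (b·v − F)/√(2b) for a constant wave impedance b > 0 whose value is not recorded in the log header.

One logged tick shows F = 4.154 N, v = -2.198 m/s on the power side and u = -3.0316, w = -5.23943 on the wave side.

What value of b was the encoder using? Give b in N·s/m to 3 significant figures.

b = 7.08 N·s/m

u + w = -8.2710;  u + w = √(2b)·v, so √(2b) = -8.2710/(-2.198) = 3.7630.
b = (√(2b))²/2 = 14.1600/2 = 7.0800.
(Check via u − w = 2F/√(2b): u − w = 2.2078, 2F/√(2b) = 2.2078.)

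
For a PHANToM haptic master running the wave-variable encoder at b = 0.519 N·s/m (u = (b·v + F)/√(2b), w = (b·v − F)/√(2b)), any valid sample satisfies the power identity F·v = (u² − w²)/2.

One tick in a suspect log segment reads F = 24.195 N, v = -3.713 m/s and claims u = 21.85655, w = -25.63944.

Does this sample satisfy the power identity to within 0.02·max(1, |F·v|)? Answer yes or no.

yes

F·v = 24.195×(-3.713) = -89.83604 W.
(u² − w²)/2 = (477.70878 − 657.38088)/2 = -89.83605 W.
|Δ| = 0.00002;  2% of max(1, |F·v|) = 1.79672.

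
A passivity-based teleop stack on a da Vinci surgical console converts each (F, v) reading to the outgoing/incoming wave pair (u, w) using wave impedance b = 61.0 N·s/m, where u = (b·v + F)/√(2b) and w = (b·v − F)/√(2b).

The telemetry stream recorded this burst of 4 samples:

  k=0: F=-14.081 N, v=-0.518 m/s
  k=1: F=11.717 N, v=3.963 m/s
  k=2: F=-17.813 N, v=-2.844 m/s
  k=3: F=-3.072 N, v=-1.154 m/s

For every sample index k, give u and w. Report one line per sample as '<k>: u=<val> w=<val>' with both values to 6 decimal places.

k=0: b·v=61.0×(-0.518)=-31.598000; √(2b)=11.045361; u=(-31.598000+(-14.081))/11.045361=-4.135582, w=(-31.598000−(-14.081))/11.045361=-1.585915
k=1: b·v=61.0×3.963=241.743000; √(2b)=11.045361; u=(241.743000+11.717)/11.045361=22.947190, w=(241.743000−11.717)/11.045361=20.825576
k=2: b·v=61.0×(-2.844)=-173.484000; √(2b)=11.045361; u=(-173.484000+(-17.813))/11.045361=-17.319217, w=(-173.484000−(-17.813))/11.045361=-14.093790
k=3: b·v=61.0×(-1.154)=-70.394000; √(2b)=11.045361; u=(-70.394000+(-3.072))/11.045361=-6.651299, w=(-70.394000−(-3.072))/11.045361=-6.095047

0: u=-4.135582 w=-1.585915
1: u=22.947190 w=20.825576
2: u=-17.319217 w=-14.093790
3: u=-6.651299 w=-6.095047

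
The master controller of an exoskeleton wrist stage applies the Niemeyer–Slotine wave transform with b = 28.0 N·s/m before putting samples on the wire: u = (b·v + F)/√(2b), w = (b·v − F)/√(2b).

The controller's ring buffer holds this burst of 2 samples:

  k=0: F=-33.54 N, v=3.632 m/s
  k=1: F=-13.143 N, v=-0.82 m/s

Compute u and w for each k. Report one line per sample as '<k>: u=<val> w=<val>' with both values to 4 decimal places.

k=0: b·v=28.0×3.632=101.6960; √(2b)=7.4833; u=(101.6960+(-33.54))/7.4833=9.1077, w=(101.6960−(-33.54))/7.4833=18.0717
k=1: b·v=28.0×(-0.82)=-22.9600; √(2b)=7.4833; u=(-22.9600+(-13.143))/7.4833=-4.8245, w=(-22.9600−(-13.143))/7.4833=-1.3119

0: u=9.1077 w=18.0717
1: u=-4.8245 w=-1.3119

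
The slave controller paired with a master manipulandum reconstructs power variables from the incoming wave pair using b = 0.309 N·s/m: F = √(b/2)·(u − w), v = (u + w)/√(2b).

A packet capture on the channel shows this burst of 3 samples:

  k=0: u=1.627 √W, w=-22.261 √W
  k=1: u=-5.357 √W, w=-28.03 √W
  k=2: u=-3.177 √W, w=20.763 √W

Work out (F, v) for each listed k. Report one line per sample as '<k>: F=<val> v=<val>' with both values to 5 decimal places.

k=0: u−w=23.88800, u+w=-20.63400; √(b/2)=0.39306, √(2b)=0.78613; F=0.39306×23.888=9.38953, v=-20.63400/0.78613=-26.24758
k=1: u−w=22.67300, u+w=-33.38700; √(b/2)=0.39306, √(2b)=0.78613; F=0.39306×22.673=8.91196, v=-33.38700/0.78613=-42.47009
k=2: u−w=-23.94000, u+w=17.58600; √(b/2)=0.39306, √(2b)=0.78613; F=0.39306×(-23.94)=-9.40997, v=17.58600/0.78613=22.37035

0: F=9.38953 v=-26.24758
1: F=8.91196 v=-42.47009
2: F=-9.40997 v=22.37035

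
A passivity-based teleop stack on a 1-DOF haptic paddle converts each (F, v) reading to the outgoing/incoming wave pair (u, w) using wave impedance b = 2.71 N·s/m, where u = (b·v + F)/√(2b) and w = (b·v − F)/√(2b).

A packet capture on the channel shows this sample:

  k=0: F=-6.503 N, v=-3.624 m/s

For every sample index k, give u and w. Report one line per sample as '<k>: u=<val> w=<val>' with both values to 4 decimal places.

k=0: b·v=2.71×(-3.624)=-9.8210; √(2b)=2.3281; u=(-9.8210+(-6.503))/2.3281=-7.0118, w=(-9.8210−(-6.503))/2.3281=-1.4252

0: u=-7.0118 w=-1.4252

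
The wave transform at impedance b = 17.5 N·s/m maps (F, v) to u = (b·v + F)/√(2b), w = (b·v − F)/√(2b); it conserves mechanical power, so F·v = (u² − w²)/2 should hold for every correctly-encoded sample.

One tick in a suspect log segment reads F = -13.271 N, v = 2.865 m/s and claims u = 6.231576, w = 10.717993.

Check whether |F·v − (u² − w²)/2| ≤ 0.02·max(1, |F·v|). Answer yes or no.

yes

F·v = (-13.271)×2.865 = -38.021415 W.
(u² − w²)/2 = (38.832539 − 114.875374)/2 = -38.021417 W.
|Δ| = 0.000002;  2% of max(1, |F·v|) = 0.760428.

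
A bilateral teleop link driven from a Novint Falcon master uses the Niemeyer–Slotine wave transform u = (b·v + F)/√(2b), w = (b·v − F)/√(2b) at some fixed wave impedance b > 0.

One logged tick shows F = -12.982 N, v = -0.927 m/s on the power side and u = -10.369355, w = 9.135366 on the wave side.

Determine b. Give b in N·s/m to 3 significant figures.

u + w = -1.233989;  u + w = √(2b)·v, so √(2b) = -1.233989/(-0.927) = 1.331164.
b = (√(2b))²/2 = 1.771998/2 = 0.885999.
(Check via u − w = 2F/√(2b): u − w = -19.504721, 2F/√(2b) = -19.504735.)

b = 0.886 N·s/m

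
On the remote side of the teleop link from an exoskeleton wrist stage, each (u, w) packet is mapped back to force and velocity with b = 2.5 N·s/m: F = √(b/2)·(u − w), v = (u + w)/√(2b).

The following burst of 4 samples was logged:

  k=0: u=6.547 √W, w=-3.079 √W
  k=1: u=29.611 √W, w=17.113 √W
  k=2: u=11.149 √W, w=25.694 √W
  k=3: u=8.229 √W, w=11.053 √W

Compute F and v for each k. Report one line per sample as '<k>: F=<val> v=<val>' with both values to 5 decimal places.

0: F=10.76220 v=1.55094
1: F=13.97319 v=20.89561
2: F=-16.26180 v=16.47669
3: F=-3.15733 v=8.62317

k=0: u−w=9.62600, u+w=3.46800; √(b/2)=1.11803, √(2b)=2.23607; F=1.11803×9.626=10.76220, v=3.46800/2.23607=1.55094
k=1: u−w=12.49800, u+w=46.72400; √(b/2)=1.11803, √(2b)=2.23607; F=1.11803×12.498=13.97319, v=46.72400/2.23607=20.89561
k=2: u−w=-14.54500, u+w=36.84300; √(b/2)=1.11803, √(2b)=2.23607; F=1.11803×(-14.545)=-16.26180, v=36.84300/2.23607=16.47669
k=3: u−w=-2.82400, u+w=19.28200; √(b/2)=1.11803, √(2b)=2.23607; F=1.11803×(-2.824)=-3.15733, v=19.28200/2.23607=8.62317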